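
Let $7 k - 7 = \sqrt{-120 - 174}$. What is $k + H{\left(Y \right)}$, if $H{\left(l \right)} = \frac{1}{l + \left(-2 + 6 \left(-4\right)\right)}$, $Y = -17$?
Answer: $\frac{42}{43} + i \sqrt{6} \approx 0.97674 + 2.4495 i$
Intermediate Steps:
$k = 1 + i \sqrt{6}$ ($k = 1 + \frac{\sqrt{-120 - 174}}{7} = 1 + \frac{\sqrt{-294}}{7} = 1 + \frac{7 i \sqrt{6}}{7} = 1 + i \sqrt{6} \approx 1.0 + 2.4495 i$)
$H{\left(l \right)} = \frac{1}{-26 + l}$ ($H{\left(l \right)} = \frac{1}{l - 26} = \frac{1}{-26 + l}$)
$k + H{\left(Y \right)} = \left(1 + i \sqrt{6}\right) + \frac{1}{-26 - 17} = \left(1 + i \sqrt{6}\right) + \frac{1}{-43} = \left(1 + i \sqrt{6}\right) - \frac{1}{43} = \frac{42}{43} + i \sqrt{6}$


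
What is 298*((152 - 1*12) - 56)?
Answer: 25032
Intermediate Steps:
298*((152 - 1*12) - 56) = 298*((152 - 12) - 56) = 298*(140 - 56) = 298*84 = 25032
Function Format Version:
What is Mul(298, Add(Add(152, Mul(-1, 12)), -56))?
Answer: 25032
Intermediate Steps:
Mul(298, Add(Add(152, Mul(-1, 12)), -56)) = Mul(298, Add(Add(152, -12), -56)) = Mul(298, Add(140, -56)) = Mul(298, 84) = 25032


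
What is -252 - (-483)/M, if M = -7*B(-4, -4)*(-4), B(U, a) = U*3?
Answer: -4055/16 ≈ -253.44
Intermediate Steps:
B(U, a) = 3*U
M = -336 (M = -21*(-4)*(-4) = -7*(-12)*(-4) = 84*(-4) = -336)
-252 - (-483)/M = -252 - (-483)/(-336) = -252 - (-483)*(-1)/336 = -252 - 1*23/16 = -252 - 23/16 = -4055/16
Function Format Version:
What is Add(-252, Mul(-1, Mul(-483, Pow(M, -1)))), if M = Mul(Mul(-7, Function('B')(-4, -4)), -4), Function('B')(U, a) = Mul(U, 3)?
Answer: Rational(-4055, 16) ≈ -253.44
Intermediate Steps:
Function('B')(U, a) = Mul(3, U)
M = -336 (M = Mul(Mul(-7, Mul(3, -4)), -4) = Mul(Mul(-7, -12), -4) = Mul(84, -4) = -336)
Add(-252, Mul(-1, Mul(-483, Pow(M, -1)))) = Add(-252, Mul(-1, Mul(-483, Pow(-336, -1)))) = Add(-252, Mul(-1, Mul(-483, Rational(-1, 336)))) = Add(-252, Mul(-1, Rational(23, 16))) = Add(-252, Rational(-23, 16)) = Rational(-4055, 16)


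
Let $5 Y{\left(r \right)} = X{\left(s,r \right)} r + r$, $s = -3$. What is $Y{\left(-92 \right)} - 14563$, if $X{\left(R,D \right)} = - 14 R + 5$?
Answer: $- \frac{77231}{5} \approx -15446.0$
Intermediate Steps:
$X{\left(R,D \right)} = 5 - 14 R$
$Y{\left(r \right)} = \frac{48 r}{5}$ ($Y{\left(r \right)} = \frac{\left(5 - -42\right) r + r}{5} = \frac{\left(5 + 42\right) r + r}{5} = \frac{47 r + r}{5} = \frac{48 r}{5}$)
$Y{\left(-92 \right)} - 14563 = \frac{48}{5} \left(-92\right) - 14563 = - \frac{4416}{5} - 14563 = - \frac{77231}{5}$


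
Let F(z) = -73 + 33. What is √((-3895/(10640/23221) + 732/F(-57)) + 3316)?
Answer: I*√101975755/140 ≈ 72.131*I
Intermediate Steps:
F(z) = -40
√((-3895/(10640/23221) + 732/F(-57)) + 3316) = √((-3895/(10640/23221) + 732/(-40)) + 3316) = √((-3895/(10640*(1/23221)) + 732*(-1/40)) + 3316) = √((-3895/10640/23221 - 183/10) + 3316) = √((-3895*23221/10640 - 183/10) + 3316) = √((-952061/112 - 183/10) + 3316) = √(-4770553/560 + 3316) = √(-2913593/560) = I*√101975755/140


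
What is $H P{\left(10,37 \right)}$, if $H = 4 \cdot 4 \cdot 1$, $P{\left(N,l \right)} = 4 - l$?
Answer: $-528$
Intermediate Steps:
$H = 16$ ($H = 16 \cdot 1 = 16$)
$H P{\left(10,37 \right)} = 16 \left(4 - 37\right) = 16 \left(-33\right) = -528$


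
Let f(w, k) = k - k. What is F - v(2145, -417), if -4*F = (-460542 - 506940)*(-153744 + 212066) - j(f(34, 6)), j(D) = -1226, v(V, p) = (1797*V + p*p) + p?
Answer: 28204685915/2 ≈ 1.4102e+10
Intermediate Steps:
f(w, k) = 0
v(V, p) = p + p² + 1797*V (v(V, p) = (1797*V + p²) + p = (p² + 1797*V) + p = p + p² + 1797*V)
F = 28212741989/2 (F = -((-460542 - 506940)*(-153744 + 212066) - 1*(-1226))/4 = -(-967482*58322 + 1226)/4 = -(-56425485204 + 1226)/4 = -¼*(-56425483978) = 28212741989/2 ≈ 1.4106e+10)
F - v(2145, -417) = 28212741989/2 - (-417 + (-417)² + 1797*2145) = 28212741989/2 - (-417 + 173889 + 3854565) = 28212741989/2 - 1*4028037 = 28212741989/2 - 4028037 = 28204685915/2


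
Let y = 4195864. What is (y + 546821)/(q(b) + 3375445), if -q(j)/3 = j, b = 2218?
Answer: 4742685/3368791 ≈ 1.4078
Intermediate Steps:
q(j) = -3*j
(y + 546821)/(q(b) + 3375445) = (4195864 + 546821)/(-3*2218 + 3375445) = 4742685/(-6654 + 3375445) = 4742685/3368791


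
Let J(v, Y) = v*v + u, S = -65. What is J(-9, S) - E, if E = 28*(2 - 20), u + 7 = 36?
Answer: 614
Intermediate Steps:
u = 29 (u = -7 + 36 = 29)
E = -504 (E = 28*(-18) = -504)
J(v, Y) = 29 + v² (J(v, Y) = v*v + 29 = v² + 29 = 29 + v²)
J(-9, S) - E = (29 + (-9)²) - 1*(-504) = (29 + 81) + 504 = 110 + 504 = 614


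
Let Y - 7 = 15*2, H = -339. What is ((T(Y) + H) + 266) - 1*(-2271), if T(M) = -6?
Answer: 2192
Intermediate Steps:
Y = 37 (Y = 7 + 15*2 = 7 + 30 = 37)
((T(Y) + H) + 266) - 1*(-2271) = ((-6 - 339) + 266) - 1*(-2271) = (-345 + 266) + 2271 = -79 + 2271 = 2192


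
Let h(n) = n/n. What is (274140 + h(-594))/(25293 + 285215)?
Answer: 274141/310508 ≈ 0.88288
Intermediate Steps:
h(n) = 1
(274140 + h(-594))/(25293 + 285215) = (274140 + 1)/(25293 + 285215) = 274141/310508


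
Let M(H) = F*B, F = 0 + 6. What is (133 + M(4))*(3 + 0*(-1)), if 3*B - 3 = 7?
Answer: 459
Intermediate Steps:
B = 10/3 (B = 1 + (⅓)*7 = 1 + 7/3 = 10/3 ≈ 3.3333)
F = 6
M(H) = 20 (M(H) = 6*(10/3) = 20)
(133 + M(4))*(3 + 0*(-1)) = (133 + 20)*(3 + 0*(-1)) = 153*(3 + 0) = 153*3 = 459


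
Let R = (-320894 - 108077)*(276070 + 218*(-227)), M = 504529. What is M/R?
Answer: -504529/97197965064 ≈ -5.1907e-6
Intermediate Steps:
R = -97197965064 (R = -428971*(276070 - 49486) = -428971*226584 = -97197965064)
M/R = 504529/(-97197965064) = 504529*(-1/97197965064) = -504529/97197965064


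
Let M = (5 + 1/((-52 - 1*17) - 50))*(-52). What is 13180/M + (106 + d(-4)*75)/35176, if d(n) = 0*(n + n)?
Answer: -3447966737/67907268 ≈ -50.775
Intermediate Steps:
d(n) = 0 (d(n) = 0*(2*n) = 0)
M = -30888/119 (M = (5 + 1/((-52 - 17) - 50))*(-52) = (5 + 1/(-69 - 50))*(-52) = (5 + 1/(-119))*(-52) = (5 - 1/119)*(-52) = (594/119)*(-52) = -30888/119 ≈ -259.56)
13180/M + (106 + d(-4)*75)/35176 = 13180/(-30888/119) + (106 + 0*75)/35176 = 13180*(-119/30888) + (106 + 0)*(1/35176) = -392105/7722 + 106*(1/35176) = -392105/7722 + 53/17588 = -3447966737/67907268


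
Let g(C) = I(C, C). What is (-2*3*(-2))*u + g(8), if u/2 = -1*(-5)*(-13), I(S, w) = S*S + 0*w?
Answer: -1496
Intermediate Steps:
I(S, w) = S**2 (I(S, w) = S**2 + 0 = S**2)
g(C) = C**2
u = -130 (u = 2*(-1*(-5)*(-13)) = 2*(5*(-13)) = 2*(-65) = -130)
(-2*3*(-2))*u + g(8) = (-2*3*(-2))*(-130) + 8**2 = -6*(-2)*(-130) + 64 = 12*(-130) + 64 = -1560 + 64 = -1496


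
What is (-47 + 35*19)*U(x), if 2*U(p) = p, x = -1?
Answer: -309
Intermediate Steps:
U(p) = p/2
(-47 + 35*19)*U(x) = (-47 + 35*19)*((½)*(-1)) = (-47 + 665)*(-½) = 618*(-½) = -309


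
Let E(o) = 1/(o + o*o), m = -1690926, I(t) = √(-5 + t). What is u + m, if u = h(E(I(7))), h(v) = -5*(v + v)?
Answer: -1690936 + 5*√2 ≈ -1.6909e+6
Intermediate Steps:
E(o) = 1/(o + o²)
h(v) = -10*v
u = -5*√2/(1 + √2) (u = -10/((√(-5 + 7))*(1 + √(-5 + 7))) = -10/((√2)*(1 + √2)) = -10*√2/2/(1 + √2) = -5*√2/(1 + √2) ≈ -2.9289)
u + m = (-10 + 5*√2) - 1690926 = -1690936 + 5*√2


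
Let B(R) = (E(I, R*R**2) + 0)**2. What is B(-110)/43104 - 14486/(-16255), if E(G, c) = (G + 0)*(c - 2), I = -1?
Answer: 7199202805272391/175163880 ≈ 4.1100e+7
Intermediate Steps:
E(G, c) = G*(-2 + c)
B(R) = (2 - R**3)**2 (B(R) = (-(-2 + R*R**2) + 0)**2 = (-(-2 + R**3) + 0)**2 = ((2 - R**3) + 0)**2 = (2 - R**3)**2)
B(-110)/43104 - 14486/(-16255) = (-2 + (-110)**3)**2/43104 - 14486/(-16255) = (-2 - 1331000)**2*(1/43104) - 14486*(-1/16255) = (-1331002)**2*(1/43104) + 14486/16255 = 1771566324004*(1/43104) + 14486/16255 = 442891581001/10776 + 14486/16255 = 7199202805272391/175163880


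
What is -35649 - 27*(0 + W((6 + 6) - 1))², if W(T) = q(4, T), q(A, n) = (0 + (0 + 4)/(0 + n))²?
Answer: -521943921/14641 ≈ -35650.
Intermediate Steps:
q(A, n) = 16/n² (q(A, n) = (0 + 4/n)² = (4/n)² = 16/n²)
W(T) = 16/T²
-35649 - 27*(0 + W((6 + 6) - 1))² = -35649 - 27*(0 + 16/((6 + 6) - 1)²)² = -35649 - 27*(0 + 16/(12 - 1)²)² = -35649 - 27*(0 + 16/11²)² = -35649 - 27*(0 + 16*(1/121))² = -35649 - 27*(0 + 16/121)² = -35649 - 27*(16/121)² = -35649 - 27*256/14641 = -35649 - 1*6912/14641 = -35649 - 6912/14641 = -521943921/14641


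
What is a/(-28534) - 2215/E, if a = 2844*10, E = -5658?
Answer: -48855355/80722686 ≈ -0.60522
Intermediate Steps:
a = 28440
a/(-28534) - 2215/E = 28440/(-28534) - 2215/(-5658) = 28440*(-1/28534) - 2215*(-1/5658) = -14220/14267 + 2215/5658 = -48855355/80722686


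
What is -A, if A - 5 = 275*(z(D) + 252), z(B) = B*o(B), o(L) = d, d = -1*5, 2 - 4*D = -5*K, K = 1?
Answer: -267595/4 ≈ -66899.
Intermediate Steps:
D = 7/4 (D = ½ - (-5)/4 = ½ - ¼*(-5) = ½ + 5/4 = 7/4 ≈ 1.7500)
d = -5
o(L) = -5
z(B) = -5*B (z(B) = B*(-5) = -5*B)
A = 267595/4 (A = 5 + 275*(-5*7/4 + 252) = 5 + 275*(-35/4 + 252) = 5 + 275*(973/4) = 5 + 267575/4 = 267595/4 ≈ 66899.)
-A = -1*267595/4 = -267595/4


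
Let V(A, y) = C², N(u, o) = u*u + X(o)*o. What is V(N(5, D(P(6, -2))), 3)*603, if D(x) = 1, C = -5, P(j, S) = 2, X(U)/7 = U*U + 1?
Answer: 15075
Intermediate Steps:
X(U) = 7 + 7*U² (X(U) = 7*(U*U + 1) = 7*(U² + 1) = 7*(1 + U²) = 7 + 7*U²)
N(u, o) = u² + o*(7 + 7*o²) (N(u, o) = u*u + (7 + 7*o²)*o = u² + o*(7 + 7*o²))
V(A, y) = 25 (V(A, y) = (-5)² = 25)
V(N(5, D(P(6, -2))), 3)*603 = 25*603 = 15075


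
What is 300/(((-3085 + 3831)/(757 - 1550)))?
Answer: -118950/373 ≈ -318.90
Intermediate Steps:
300/(((-3085 + 3831)/(757 - 1550))) = 300/((746/(-793))) = 300/((746*(-1/793))) = 300/(-746/793) = 300*(-793/746) = -118950/373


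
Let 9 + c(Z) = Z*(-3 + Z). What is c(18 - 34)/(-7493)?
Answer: -5/127 ≈ -0.039370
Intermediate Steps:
c(Z) = -9 + Z*(-3 + Z)
c(18 - 34)/(-7493) = (-9 + (18 - 34)² - 3*(18 - 34))/(-7493) = (-9 + (-16)² - 3*(-16))*(-1/7493) = (-9 + 256 + 48)*(-1/7493) = 295*(-1/7493) = -5/127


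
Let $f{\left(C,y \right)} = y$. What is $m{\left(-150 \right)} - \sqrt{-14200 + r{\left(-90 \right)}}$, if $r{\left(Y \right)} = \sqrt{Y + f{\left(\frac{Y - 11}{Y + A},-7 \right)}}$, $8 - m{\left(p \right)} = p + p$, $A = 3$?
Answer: $308 - \sqrt{-14200 + i \sqrt{97}} \approx 307.96 - 119.16 i$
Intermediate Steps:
$m{\left(p \right)} = 8 - 2 p$ ($m{\left(p \right)} = 8 - \left(p + p\right) = 8 - 2 p$)
$r{\left(Y \right)} = \sqrt{-7 + Y}$ ($r{\left(Y \right)} = \sqrt{Y - 7} = \sqrt{-7 + Y}$)
$m{\left(-150 \right)} - \sqrt{-14200 + r{\left(-90 \right)}} = \left(8 - -300\right) - \sqrt{-14200 + \sqrt{-7 - 90}} = \left(8 + 300\right) - \sqrt{-14200 + \sqrt{-97}} = 308 - \sqrt{-14200 + i \sqrt{97}}$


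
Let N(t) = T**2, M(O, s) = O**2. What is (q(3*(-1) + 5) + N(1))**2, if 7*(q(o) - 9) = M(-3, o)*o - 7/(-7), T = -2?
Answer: 12100/49 ≈ 246.94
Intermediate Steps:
N(t) = 4 (N(t) = (-2)**2 = 4)
q(o) = 64/7 + 9*o/7 (q(o) = 9 + ((-3)**2*o - 7/(-7))/7 = 9 + (9*o - 7*(-1/7))/7 = 9 + (9*o + 1)/7 = 9 + (1 + 9*o)/7 = 9 + (1/7 + 9*o/7) = 64/7 + 9*o/7)
(q(3*(-1) + 5) + N(1))**2 = ((64/7 + 9*(3*(-1) + 5)/7) + 4)**2 = ((64/7 + 9*(-3 + 5)/7) + 4)**2 = ((64/7 + (9/7)*2) + 4)**2 = ((64/7 + 18/7) + 4)**2 = (82/7 + 4)**2 = (110/7)**2 = 12100/49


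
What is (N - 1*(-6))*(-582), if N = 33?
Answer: -22698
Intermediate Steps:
(N - 1*(-6))*(-582) = (33 - 1*(-6))*(-582) = (33 + 6)*(-582) = 39*(-582) = -22698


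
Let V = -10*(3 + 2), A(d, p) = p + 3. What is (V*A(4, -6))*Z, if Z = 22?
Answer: 3300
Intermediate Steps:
A(d, p) = 3 + p
V = -50 (V = -10*5 = -50)
(V*A(4, -6))*Z = -50*(3 - 6)*22 = -50*(-3)*22 = 150*22 = 3300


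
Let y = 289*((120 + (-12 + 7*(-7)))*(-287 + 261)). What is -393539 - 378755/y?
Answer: -13420437843/34102 ≈ -3.9354e+5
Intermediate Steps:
y = -443326 (y = 289*((120 + (-12 - 49))*(-26)) = 289*((120 - 61)*(-26)) = 289*(59*(-26)) = 289*(-1534) = -443326)
-393539 - 378755/y = -393539 - 378755/(-443326) = -393539 - 378755*(-1)/443326 = -393539 - 1*(-29135/34102) = -393539 + 29135/34102 = -13420437843/34102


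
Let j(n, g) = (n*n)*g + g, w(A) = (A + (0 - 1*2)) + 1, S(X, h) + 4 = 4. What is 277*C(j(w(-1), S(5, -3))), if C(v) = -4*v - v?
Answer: 0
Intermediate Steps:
S(X, h) = 0 (S(X, h) = -4 + 4 = 0)
w(A) = -1 + A (w(A) = (A + (0 - 2)) + 1 = (A - 2) + 1 = (-2 + A) + 1 = -1 + A)
j(n, g) = g + g*n**2 (j(n, g) = n**2*g + g = g*n**2 + g = g + g*n**2)
C(v) = -5*v
277*C(j(w(-1), S(5, -3))) = 277*(-0*(1 + (-1 - 1)**2)) = 277*(-0*(1 + (-2)**2)) = 277*(-0*(1 + 4)) = 277*(-0*5) = 277*(-5*0) = 277*0 = 0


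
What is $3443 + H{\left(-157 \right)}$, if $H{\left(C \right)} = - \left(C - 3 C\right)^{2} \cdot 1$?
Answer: $-95153$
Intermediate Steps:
$H{\left(C \right)} = - 4 C^{2}$ ($H{\left(C \right)} = - \left(- 2 C\right)^{2} \cdot 1 = - 4 C^{2} \cdot 1 = - 4 C^{2}$)
$3443 + H{\left(-157 \right)} = 3443 - 4 \left(-157\right)^{2} = 3443 - 98596 = -95153$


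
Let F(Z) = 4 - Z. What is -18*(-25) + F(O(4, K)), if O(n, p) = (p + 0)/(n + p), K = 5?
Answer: 4081/9 ≈ 453.44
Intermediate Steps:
O(n, p) = p/(n + p)
-18*(-25) + F(O(4, K)) = -18*(-25) + (4 - 5/(4 + 5)) = 450 + (4 - 5/9) = 450 + 31/9 = 4081/9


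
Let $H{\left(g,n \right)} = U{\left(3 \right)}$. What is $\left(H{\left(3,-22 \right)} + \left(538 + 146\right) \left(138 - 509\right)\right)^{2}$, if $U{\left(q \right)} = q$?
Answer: $64394645121$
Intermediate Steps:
$H{\left(g,n \right)} = 3$
$\left(H{\left(3,-22 \right)} + \left(538 + 146\right) \left(138 - 509\right)\right)^{2} = \left(3 + \left(538 + 146\right) \left(138 - 509\right)\right)^{2} = \left(3 + 684 \left(-371\right)\right)^{2} = \left(3 - 253764\right)^{2} = \left(-253761\right)^{2} = 64394645121$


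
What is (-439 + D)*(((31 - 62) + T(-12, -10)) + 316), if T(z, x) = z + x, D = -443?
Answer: -231966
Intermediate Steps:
T(z, x) = x + z
(-439 + D)*(((31 - 62) + T(-12, -10)) + 316) = (-439 - 443)*(((31 - 62) + (-10 - 12)) + 316) = -882*((-31 - 22) + 316) = -882*(-53 + 316) = -882*263 = -231966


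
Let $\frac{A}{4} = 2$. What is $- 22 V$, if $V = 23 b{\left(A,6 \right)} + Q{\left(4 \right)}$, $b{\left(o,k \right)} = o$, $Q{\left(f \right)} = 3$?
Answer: $-4114$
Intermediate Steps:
$A = 8$ ($A = 4 \cdot 2 = 8$)
$V = 187$ ($V = 23 \cdot 8 + 3 = 184 + 3 = 187$)
$- 22 V = \left(-22\right) 187 = -4114$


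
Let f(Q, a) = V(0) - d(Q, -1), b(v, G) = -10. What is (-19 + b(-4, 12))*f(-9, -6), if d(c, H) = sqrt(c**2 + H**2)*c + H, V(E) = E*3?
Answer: -29 - 261*sqrt(82) ≈ -2392.5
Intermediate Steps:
V(E) = 3*E
d(c, H) = H + c*sqrt(H**2 + c**2) (d(c, H) = sqrt(H**2 + c**2)*c + H = c*sqrt(H**2 + c**2) + H = H + c*sqrt(H**2 + c**2))
f(Q, a) = 1 - Q*sqrt(1 + Q**2) (f(Q, a) = 3*0 - (-1 + Q*sqrt((-1)**2 + Q**2)) = 0 - (-1 + Q*sqrt(1 + Q**2)) = 0 + (1 - Q*sqrt(1 + Q**2)) = 1 - Q*sqrt(1 + Q**2))
(-19 + b(-4, 12))*f(-9, -6) = (-19 - 10)*(1 - 1*(-9)*sqrt(1 + (-9)**2)) = -29*(1 - 1*(-9)*sqrt(1 + 81)) = -29*(1 - 1*(-9)*sqrt(82)) = -29*(1 + 9*sqrt(82)) = -29 - 261*sqrt(82)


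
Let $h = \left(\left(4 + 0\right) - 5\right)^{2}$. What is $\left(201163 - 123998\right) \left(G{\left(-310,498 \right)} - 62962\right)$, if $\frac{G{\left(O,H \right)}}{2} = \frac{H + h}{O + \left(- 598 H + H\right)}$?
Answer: $- \frac{65725287311925}{13528} \approx -4.8585 \cdot 10^{9}$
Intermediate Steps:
$h = 1$ ($h = \left(4 - 5\right)^{2} = \left(-1\right)^{2} = 1$)
$G{\left(O,H \right)} = \frac{2 \left(1 + H\right)}{O - 597 H}$ ($G{\left(O,H \right)} = 2 \frac{H + 1}{O + \left(- 598 H + H\right)} = 2 \frac{1 + H}{O - 597 H} = \frac{2 \left(1 + H\right)}{O - 597 H}$)
$\left(201163 - 123998\right) \left(G{\left(-310,498 \right)} - 62962\right) = \left(201163 - 123998\right) \left(\frac{2 \left(-1 - 498\right)}{\left(-1\right) \left(-310\right) + 597 \cdot 498} - 62962\right) = 77165 \left(\frac{2 \left(-1 - 498\right)}{310 + 297306} - 62962\right) = 77165 \left(2 \cdot \frac{1}{297616} \left(-499\right) - 62962\right) = 77165 \left(- \frac{499}{148808} - 62962\right) = 77165 \left(- \frac{9369249795}{148808}\right) = - \frac{65725287311925}{13528}$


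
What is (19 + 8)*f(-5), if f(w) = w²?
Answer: 675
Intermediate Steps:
(19 + 8)*f(-5) = (19 + 8)*(-5)² = 27*25 = 675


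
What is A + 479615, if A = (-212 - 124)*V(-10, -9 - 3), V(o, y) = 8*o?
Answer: 506495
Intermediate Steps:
A = 26880 (A = (-212 - 124)*(8*(-10)) = -336*(-80) = 26880)
A + 479615 = 26880 + 479615 = 506495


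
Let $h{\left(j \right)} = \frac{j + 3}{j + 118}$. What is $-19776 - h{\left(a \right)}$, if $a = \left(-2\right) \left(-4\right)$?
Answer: $- \frac{2491787}{126} \approx -19776.0$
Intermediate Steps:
$a = 8$
$h{\left(j \right)} = \frac{3 + j}{118 + j}$
$-19776 - h{\left(a \right)} = -19776 - \frac{3 + 8}{118 + 8} = -19776 - \frac{1}{126} \cdot 11 = -19776 - \frac{11}{126} = - \frac{2491787}{126}$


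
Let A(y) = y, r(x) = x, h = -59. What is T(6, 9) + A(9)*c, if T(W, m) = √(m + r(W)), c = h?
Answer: -531 + √15 ≈ -527.13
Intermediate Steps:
c = -59
T(W, m) = √(W + m) (T(W, m) = √(m + W) = √(W + m))
T(6, 9) + A(9)*c = √(6 + 9) + 9*(-59) = √15 - 531 = -531 + √15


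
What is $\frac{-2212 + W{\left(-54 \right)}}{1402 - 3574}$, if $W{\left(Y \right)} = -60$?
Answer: $\frac{568}{543} \approx 1.046$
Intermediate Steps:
$\frac{-2212 + W{\left(-54 \right)}}{1402 - 3574} = \frac{-2212 - 60}{1402 - 3574} = - \frac{2272}{-2172} = \left(-2272\right) \left(- \frac{1}{2172}\right) = \frac{568}{543}$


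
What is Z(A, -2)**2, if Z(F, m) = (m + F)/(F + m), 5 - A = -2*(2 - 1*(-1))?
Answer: 1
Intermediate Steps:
A = 11 (A = 5 - (-2)*(2 - 1*(-1)) = 5 - (-2)*(2 + 1) = 5 - (-2)*3 = 5 - 1*(-6) = 5 + 6 = 11)
Z(F, m) = 1 (Z(F, m) = (F + m)/(F + m) = 1)
Z(A, -2)**2 = 1**2 = 1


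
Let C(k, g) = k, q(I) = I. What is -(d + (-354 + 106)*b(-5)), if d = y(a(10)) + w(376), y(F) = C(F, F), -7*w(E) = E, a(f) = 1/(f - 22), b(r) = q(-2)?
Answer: -37145/84 ≈ -442.20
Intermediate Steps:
b(r) = -2
a(f) = 1/(-22 + f)
w(E) = -E/7
y(F) = F
d = -4519/84 (d = 1/(-22 + 10) - 1/7*376 = 1/(-12) - 376/7 = -1/12 - 376/7 = -4519/84 ≈ -53.798)
-(d + (-354 + 106)*b(-5)) = -(-4519/84 + (-354 + 106)*(-2)) = -(-4519/84 - 248*(-2)) = -(-4519/84 + 496) = -1*37145/84 = -37145/84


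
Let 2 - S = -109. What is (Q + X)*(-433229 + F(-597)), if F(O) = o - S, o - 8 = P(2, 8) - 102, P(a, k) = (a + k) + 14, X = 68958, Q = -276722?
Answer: 90046995240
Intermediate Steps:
P(a, k) = 14 + a + k
S = 111 (S = 2 - 1*(-109) = 2 + 109 = 111)
o = -70 (o = 8 + ((14 + 2 + 8) - 102) = 8 + (24 - 102) = 8 - 78 = -70)
F(O) = -181 (F(O) = -70 - 1*111 = -70 - 111 = -181)
(Q + X)*(-433229 + F(-597)) = (-276722 + 68958)*(-433229 - 181) = -207764*(-433410) = 90046995240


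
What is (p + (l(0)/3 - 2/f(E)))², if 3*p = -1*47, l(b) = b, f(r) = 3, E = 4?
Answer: 2401/9 ≈ 266.78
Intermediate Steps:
p = -47/3 (p = (-1*47)/3 = (⅓)*(-47) = -47/3 ≈ -15.667)
(p + (l(0)/3 - 2/f(E)))² = (-47/3 + (0/3 - 2/3))² = (-47/3 + (0*(⅓) - 2*⅓))² = (-47/3 + (0 - ⅔))² = (-47/3 - ⅔)² = (-49/3)² = 2401/9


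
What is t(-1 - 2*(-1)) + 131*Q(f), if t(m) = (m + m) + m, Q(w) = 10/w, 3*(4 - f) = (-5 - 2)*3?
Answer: 1343/11 ≈ 122.09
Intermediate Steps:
f = 11 (f = 4 - (-5 - 2)*3/3 = 4 - (-7)*3/3 = 4 - ⅓*(-21) = 4 + 7 = 11)
t(m) = 3*m (t(m) = 2*m + m = 3*m)
t(-1 - 2*(-1)) + 131*Q(f) = 3*(-1 - 2*(-1)) + 131*(10/11) = 3*(-1 + 2) + 131*(10*(1/11)) = 3*1 + 131*(10/11) = 3 + 1310/11 = 1343/11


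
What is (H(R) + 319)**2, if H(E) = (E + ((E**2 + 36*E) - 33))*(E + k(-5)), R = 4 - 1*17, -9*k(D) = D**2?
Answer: 298840369/9 ≈ 3.3204e+7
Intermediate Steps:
k(D) = -D**2/9
R = -13 (R = 4 - 17 = -13)
H(E) = (-25/9 + E)*(-33 + E**2 + 37*E) (H(E) = (E + ((E**2 + 36*E) - 33))*(E - 1/9*(-5)**2) = (E + (-33 + E**2 + 36*E))*(E - 1/9*25) = (-33 + E**2 + 37*E)*(E - 25/9) = (-33 + E**2 + 37*E)*(-25/9 + E) = (-25/9 + E)*(-33 + E**2 + 37*E))
(H(R) + 319)**2 = ((275/3 + (-13)**3 - 1222/9*(-13) + (308/9)*(-13)**2) + 319)**2 = ((275/3 - 2197 + 15886/9 + (308/9)*169) + 319)**2 = ((275/3 - 2197 + 15886/9 + 52052/9) + 319)**2 = (16330/3 + 319)**2 = (17287/3)**2 = 298840369/9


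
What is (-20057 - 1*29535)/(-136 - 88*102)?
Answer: 6199/1139 ≈ 5.4425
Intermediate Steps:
(-20057 - 1*29535)/(-136 - 88*102) = (-20057 - 29535)/(-136 - 8976) = -49592/(-9112) = -49592*(-1/9112) = 6199/1139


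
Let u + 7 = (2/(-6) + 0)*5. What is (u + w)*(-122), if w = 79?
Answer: -25742/3 ≈ -8580.7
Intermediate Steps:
u = -26/3 (u = -7 + (2/(-6) + 0)*5 = -7 + (2*(-1/6) + 0)*5 = -7 + (-1/3 + 0)*5 = -7 - 1/3*5 = -7 - 5/3 = -26/3 ≈ -8.6667)
(u + w)*(-122) = (-26/3 + 79)*(-122) = (211/3)*(-122) = -25742/3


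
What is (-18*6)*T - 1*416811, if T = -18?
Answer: -414867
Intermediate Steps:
(-18*6)*T - 1*416811 = -18*6*(-18) - 1*416811 = -108*(-18) - 416811 = 1944 - 416811 = -414867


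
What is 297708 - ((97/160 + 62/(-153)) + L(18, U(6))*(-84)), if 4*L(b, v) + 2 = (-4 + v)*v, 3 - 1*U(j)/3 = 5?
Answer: 7317703559/24480 ≈ 2.9893e+5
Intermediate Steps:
U(j) = -6 (U(j) = 9 - 3*5 = 9 - 15 = -6)
L(b, v) = -½ + v*(-4 + v)/4 (L(b, v) = -½ + ((-4 + v)*v)/4 = -½ + (v*(-4 + v))/4 = -½ + v*(-4 + v)/4)
297708 - ((97/160 + 62/(-153)) + L(18, U(6))*(-84)) = 297708 - ((97/160 + 62/(-153)) + (-½ - 1*(-6) + (¼)*(-6)²)*(-84)) = 297708 - ((97*(1/160) + 62*(-1/153)) + (-½ + 6 + (¼)*36)*(-84)) = 297708 - ((97/160 - 62/153) + (-½ + 6 + 9)*(-84)) = 297708 - (4921/24480 + (29/2)*(-84)) = 297708 - (4921/24480 - 1218) = 297708 - 1*(-29811719/24480) = 297708 + 29811719/24480 = 7317703559/24480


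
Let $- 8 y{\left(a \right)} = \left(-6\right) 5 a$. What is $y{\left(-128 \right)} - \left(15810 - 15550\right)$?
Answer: $-740$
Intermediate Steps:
$y{\left(a \right)} = \frac{15 a}{4}$ ($y{\left(a \right)} = - \frac{\left(-6\right) 5 a}{8} = - \frac{\left(-30\right) a}{8} = \frac{15 a}{4}$)
$y{\left(-128 \right)} - \left(15810 - 15550\right) = \frac{15}{4} \left(-128\right) - \left(15810 - 15550\right) = -480 - 260 = -740$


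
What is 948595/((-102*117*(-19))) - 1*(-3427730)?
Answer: 777225015175/226746 ≈ 3.4277e+6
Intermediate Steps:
948595/((-102*117*(-19))) - 1*(-3427730) = 948595/((-11934*(-19))) + 3427730 = 948595/226746 + 3427730 = 777225015175/226746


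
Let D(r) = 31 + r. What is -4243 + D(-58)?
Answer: -4270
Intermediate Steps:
-4243 + D(-58) = -4243 + (31 - 58) = -4243 - 27 = -4270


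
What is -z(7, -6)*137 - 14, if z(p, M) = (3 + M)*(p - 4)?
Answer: 1219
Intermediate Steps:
z(p, M) = (-4 + p)*(3 + M) (z(p, M) = (3 + M)*(-4 + p) = (-4 + p)*(3 + M))
-z(7, -6)*137 - 14 = -(-12 - 4*(-6) + 3*7 - 6*7)*137 - 14 = -(-12 + 24 + 21 - 42)*137 - 14 = -1*(-9)*137 - 14 = 9*137 - 14 = 1233 - 14 = 1219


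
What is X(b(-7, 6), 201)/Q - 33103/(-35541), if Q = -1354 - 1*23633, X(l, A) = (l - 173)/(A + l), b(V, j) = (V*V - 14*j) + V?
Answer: 14613738046/15689112417 ≈ 0.93146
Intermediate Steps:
b(V, j) = V + V² - 14*j (b(V, j) = (V² - 14*j) + V = V + V² - 14*j)
X(l, A) = (-173 + l)/(A + l)
Q = -24987 (Q = -1354 - 23633 = -24987)
X(b(-7, 6), 201)/Q - 33103/(-35541) = ((-173 + (-7 + (-7)² - 14*6))/(201 + (-7 + (-7)² - 14*6)))/(-24987) - 33103/(-35541) = ((-173 + (-7 + 49 - 84))/(201 + (-7 + 49 - 84)))*(-1/24987) - 33103*(-1/35541) = ((-173 - 42)/(201 - 42))*(-1/24987) + 33103/35541 = (-215/159)*(-1/24987) + 33103/35541 = ((1/159)*(-215))*(-1/24987) + 33103/35541 = -215/159*(-1/24987) + 33103/35541 = 215/3972933 + 33103/35541 = 14613738046/15689112417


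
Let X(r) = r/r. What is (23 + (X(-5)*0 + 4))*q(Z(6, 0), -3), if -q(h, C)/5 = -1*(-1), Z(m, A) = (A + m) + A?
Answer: -135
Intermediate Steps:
X(r) = 1
Z(m, A) = m + 2*A
q(h, C) = -5 (q(h, C) = -(-5)*(-1) = -5*1 = -5)
(23 + (X(-5)*0 + 4))*q(Z(6, 0), -3) = (23 + (1*0 + 4))*(-5) = (23 + (0 + 4))*(-5) = (23 + 4)*(-5) = 27*(-5) = -135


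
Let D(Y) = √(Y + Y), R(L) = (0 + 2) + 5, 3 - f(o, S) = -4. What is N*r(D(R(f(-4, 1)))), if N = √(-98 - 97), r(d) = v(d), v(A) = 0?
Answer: 0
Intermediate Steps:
f(o, S) = 7 (f(o, S) = 3 - 1*(-4) = 3 + 4 = 7)
R(L) = 7 (R(L) = 2 + 5 = 7)
D(Y) = √2*√Y (D(Y) = √(2*Y) = √2*√Y)
r(d) = 0
N = I*√195 (N = √(-195) = I*√195 ≈ 13.964*I)
N*r(D(R(f(-4, 1)))) = (I*√195)*0 = 0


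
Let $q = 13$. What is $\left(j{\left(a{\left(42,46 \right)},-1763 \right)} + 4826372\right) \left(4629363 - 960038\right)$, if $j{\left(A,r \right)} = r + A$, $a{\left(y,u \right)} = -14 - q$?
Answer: $17702959347150$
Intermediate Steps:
$a{\left(y,u \right)} = -27$ ($a{\left(y,u \right)} = -14 - 13 = -27$)
$j{\left(A,r \right)} = A + r$
$\left(j{\left(a{\left(42,46 \right)},-1763 \right)} + 4826372\right) \left(4629363 - 960038\right) = \left(\left(-27 - 1763\right) + 4826372\right) \left(4629363 - 960038\right) = \left(-1790 + 4826372\right) 3669325 = 4824582 \cdot 3669325 = 17702959347150$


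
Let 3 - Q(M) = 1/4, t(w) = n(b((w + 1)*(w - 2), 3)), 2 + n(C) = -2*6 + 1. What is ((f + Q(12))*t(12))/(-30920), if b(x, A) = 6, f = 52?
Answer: 2847/123680 ≈ 0.023019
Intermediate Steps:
n(C) = -13 (n(C) = -2 + (-2*6 + 1) = -2 + (-12 + 1) = -2 - 11 = -13)
t(w) = -13
Q(M) = 11/4 (Q(M) = 3 - 1/4 = 11/4)
((f + Q(12))*t(12))/(-30920) = ((52 + 11/4)*(-13))/(-30920) = ((219/4)*(-13))*(-1/30920) = -2847/4*(-1/30920) = 2847/123680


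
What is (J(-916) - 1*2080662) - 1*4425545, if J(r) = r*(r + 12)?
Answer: -5678143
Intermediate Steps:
J(r) = r*(12 + r)
(J(-916) - 1*2080662) - 1*4425545 = (-916*(12 - 916) - 1*2080662) - 1*4425545 = (-916*(-904) - 2080662) - 4425545 = (828064 - 2080662) - 4425545 = -1252598 - 4425545 = -5678143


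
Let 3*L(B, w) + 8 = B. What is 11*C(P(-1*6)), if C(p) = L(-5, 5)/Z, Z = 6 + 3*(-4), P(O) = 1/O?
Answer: 143/18 ≈ 7.9444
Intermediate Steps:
L(B, w) = -8/3 + B/3
Z = -6 (Z = 6 - 12 = -6)
C(p) = 13/18 (C(p) = (-8/3 + (⅓)*(-5))/(-6) = (-8/3 - 5/3)*(-⅙) = -13/3*(-⅙) = 13/18)
11*C(P(-1*6)) = 11*(13/18) = 143/18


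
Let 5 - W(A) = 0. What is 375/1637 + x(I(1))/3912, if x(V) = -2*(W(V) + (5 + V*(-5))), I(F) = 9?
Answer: 790795/3201972 ≈ 0.24697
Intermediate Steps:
W(A) = 5 (W(A) = 5 - 1*0 = 5 + 0 = 5)
x(V) = -20 + 10*V (x(V) = -2*(5 + (5 + V*(-5))) = -2*(5 + (5 - 5*V)) = -2*(10 - 5*V) = -20 + 10*V)
375/1637 + x(I(1))/3912 = 375/1637 + (-20 + 10*9)/3912 = 375*(1/1637) + (-20 + 90)*(1/3912) = 375/1637 + 70*(1/3912) = 375/1637 + 35/1956 = 790795/3201972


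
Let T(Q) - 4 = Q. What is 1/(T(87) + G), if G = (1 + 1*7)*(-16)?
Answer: -1/37 ≈ -0.027027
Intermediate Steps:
T(Q) = 4 + Q
G = -128 (G = (1 + 7)*(-16) = 8*(-16) = -128)
1/(T(87) + G) = 1/((4 + 87) - 128) = 1/(91 - 128) = 1/(-37) = -1/37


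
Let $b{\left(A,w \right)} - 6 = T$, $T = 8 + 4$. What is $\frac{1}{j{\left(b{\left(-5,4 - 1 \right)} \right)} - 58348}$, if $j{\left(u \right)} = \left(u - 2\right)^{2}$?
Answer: $- \frac{1}{58092} \approx -1.7214 \cdot 10^{-5}$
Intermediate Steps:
$T = 12$
$b{\left(A,w \right)} = 18$ ($b{\left(A,w \right)} = 6 + 12 = 18$)
$j{\left(u \right)} = \left(-2 + u\right)^{2}$
$\frac{1}{j{\left(b{\left(-5,4 - 1 \right)} \right)} - 58348} = \frac{1}{\left(-2 + 18\right)^{2} - 58348} = \frac{1}{16^{2} - 58348} = \frac{1}{256 - 58348} = \frac{1}{-58092} = - \frac{1}{58092}$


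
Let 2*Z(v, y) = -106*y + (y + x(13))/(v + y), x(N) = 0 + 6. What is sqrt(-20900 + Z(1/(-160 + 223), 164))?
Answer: 3*I*sqrt(351056534897)/10333 ≈ 172.02*I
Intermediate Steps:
x(N) = 6
Z(v, y) = -53*y + (6 + y)/(2*(v + y)) (Z(v, y) = (-106*y + (y + 6)/(v + y))/2 = (-106*y + (6 + y)/(v + y))/2 = -53*y + (6 + y)/(2*(v + y)))
sqrt(-20900 + Z(1/(-160 + 223), 164)) = sqrt(-20900 + (3 + (1/2)*164 - 53*164**2 - 53*164/(-160 + 223))/(1/(-160 + 223) + 164)) = sqrt(-20900 + (3 + 82 - 53*26896 - 53*164/63)/(1/63 + 164)) = sqrt(-20900 + (3 + 82 - 1425488 - 53*1/63*164)/(1/63 + 164)) = sqrt(-20900 + (3 + 82 - 1425488 - 8692/63)/(10333/63)) = sqrt(-20900 + (63/10333)*(-89809081/63)) = sqrt(-20900 - 89809081/10333) = sqrt(-305768781/10333) = 3*I*sqrt(351056534897)/10333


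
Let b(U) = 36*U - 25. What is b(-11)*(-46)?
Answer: 19366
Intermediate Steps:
b(U) = -25 + 36*U
b(-11)*(-46) = (-25 + 36*(-11))*(-46) = (-25 - 396)*(-46) = -421*(-46) = 19366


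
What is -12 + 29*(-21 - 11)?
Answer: -940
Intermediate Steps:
-12 + 29*(-21 - 11) = -12 + 29*(-32) = -12 - 928 = -940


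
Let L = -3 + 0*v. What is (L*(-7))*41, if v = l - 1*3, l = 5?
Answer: 861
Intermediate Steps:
v = 2 (v = 5 - 1*3 = 5 - 3 = 2)
L = -3 (L = -3 + 0*2 = -3 + 0 = -3)
(L*(-7))*41 = -3*(-7)*41 = 21*41 = 861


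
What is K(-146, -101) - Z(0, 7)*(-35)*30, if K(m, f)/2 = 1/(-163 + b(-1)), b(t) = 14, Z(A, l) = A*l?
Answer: -2/149 ≈ -0.013423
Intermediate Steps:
K(m, f) = -2/149 (K(m, f) = 2/(-163 + 14) = 2/(-149) = 2*(-1/149) = -2/149)
K(-146, -101) - Z(0, 7)*(-35)*30 = -2/149 - (0*7)*(-35)*30 = -2/149 - 0*(-35)*30 = -2/149 - 0*30 = -2/149 - 1*0 = -2/149 + 0 = -2/149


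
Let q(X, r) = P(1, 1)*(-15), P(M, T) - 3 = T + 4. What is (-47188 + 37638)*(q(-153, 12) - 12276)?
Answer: 118381800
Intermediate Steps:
P(M, T) = 7 + T (P(M, T) = 3 + (T + 4) = 3 + (4 + T) = 7 + T)
q(X, r) = -120 (q(X, r) = (7 + 1)*(-15) = 8*(-15) = -120)
(-47188 + 37638)*(q(-153, 12) - 12276) = (-47188 + 37638)*(-120 - 12276) = -9550*(-12396) = 118381800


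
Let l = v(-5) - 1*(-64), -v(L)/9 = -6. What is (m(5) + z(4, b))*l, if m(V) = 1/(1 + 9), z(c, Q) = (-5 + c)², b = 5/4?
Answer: 649/5 ≈ 129.80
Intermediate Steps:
v(L) = 54 (v(L) = -9*(-6) = 54)
b = 5/4 (b = 5*(¼) = 5/4 ≈ 1.2500)
m(V) = ⅒ (m(V) = 1/10 = ⅒)
l = 118 (l = 54 - 1*(-64) = 54 + 64 = 118)
(m(5) + z(4, b))*l = (⅒ + (-5 + 4)²)*118 = (⅒ + (-1)²)*118 = (⅒ + 1)*118 = (11/10)*118 = 649/5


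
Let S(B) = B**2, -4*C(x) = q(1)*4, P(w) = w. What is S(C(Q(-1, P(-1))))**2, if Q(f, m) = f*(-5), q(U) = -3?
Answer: 81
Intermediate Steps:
Q(f, m) = -5*f
C(x) = 3 (C(x) = -(-3)*4/4 = -1/4*(-12) = 3)
S(C(Q(-1, P(-1))))**2 = (3**2)**2 = 9**2 = 81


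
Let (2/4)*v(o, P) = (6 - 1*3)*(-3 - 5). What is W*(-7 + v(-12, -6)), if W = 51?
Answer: -2805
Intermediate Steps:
v(o, P) = -48 (v(o, P) = 2*((6 - 1*3)*(-3 - 5)) = 2*((6 - 3)*(-8)) = 2*(3*(-8)) = 2*(-24) = -48)
W*(-7 + v(-12, -6)) = 51*(-7 - 48) = 51*(-55) = -2805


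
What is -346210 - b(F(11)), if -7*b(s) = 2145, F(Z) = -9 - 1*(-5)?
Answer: -2421325/7 ≈ -3.4590e+5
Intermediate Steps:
F(Z) = -4 (F(Z) = -9 + 5 = -4)
b(s) = -2145/7 (b(s) = -⅐*2145 = -2145/7)
-346210 - b(F(11)) = -346210 - 1*(-2145/7) = -346210 + 2145/7 = -2421325/7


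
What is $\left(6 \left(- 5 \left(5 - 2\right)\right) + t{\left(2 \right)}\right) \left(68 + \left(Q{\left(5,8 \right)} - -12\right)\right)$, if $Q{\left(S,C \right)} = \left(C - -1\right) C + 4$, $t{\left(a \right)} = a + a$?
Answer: $-13416$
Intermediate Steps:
$t{\left(a \right)} = 2 a$
$Q{\left(S,C \right)} = 4 + C \left(1 + C\right)$ ($Q{\left(S,C \right)} = \left(C + 1\right) C + 4 = \left(1 + C\right) C + 4 = C \left(1 + C\right) + 4 = 4 + C \left(1 + C\right)$)
$\left(6 \left(- 5 \left(5 - 2\right)\right) + t{\left(2 \right)}\right) \left(68 + \left(Q{\left(5,8 \right)} - -12\right)\right) = \left(6 \left(- 5 \left(5 - 2\right)\right) + 2 \cdot 2\right) \left(68 + \left(\left(4 + 8 + 8^{2}\right) - -12\right)\right) = \left(6 \left(\left(-5\right) 3\right) + 4\right) \left(68 + \left(\left(4 + 8 + 64\right) + 12\right)\right) = \left(6 \left(-15\right) + 4\right) \left(68 + \left(76 + 12\right)\right) = \left(-90 + 4\right) \left(68 + 88\right) = \left(-86\right) 156 = -13416$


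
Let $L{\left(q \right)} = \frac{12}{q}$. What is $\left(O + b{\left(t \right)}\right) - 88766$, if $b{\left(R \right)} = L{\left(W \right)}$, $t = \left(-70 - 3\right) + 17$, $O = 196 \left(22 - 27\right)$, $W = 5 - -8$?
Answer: $- \frac{1166686}{13} \approx -89745.0$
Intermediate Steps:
$W = 13$ ($W = 5 + 8 = 13$)
$O = -980$ ($O = 196 \left(-5\right) = -980$)
$t = -56$ ($t = -73 + 17 = -56$)
$b{\left(R \right)} = \frac{12}{13}$
$\left(O + b{\left(t \right)}\right) - 88766 = \left(-980 + \frac{12}{13}\right) - 88766 = - \frac{12728}{13} - 88766 = - \frac{1166686}{13}$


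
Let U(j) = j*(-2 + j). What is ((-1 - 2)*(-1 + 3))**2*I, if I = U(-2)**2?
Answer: 2304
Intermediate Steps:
I = 64 (I = (-2*(-2 - 2))**2 = (-2*(-4))**2 = 8**2 = 64)
((-1 - 2)*(-1 + 3))**2*I = ((-1 - 2)*(-1 + 3))**2*64 = (-3*2)**2*64 = (-6)**2*64 = 36*64 = 2304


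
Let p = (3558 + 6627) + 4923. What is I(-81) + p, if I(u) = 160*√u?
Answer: 15108 + 1440*I ≈ 15108.0 + 1440.0*I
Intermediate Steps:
p = 15108 (p = 10185 + 4923 = 15108)
I(-81) + p = 160*√(-81) + 15108 = 160*(9*I) + 15108 = 1440*I + 15108 = 15108 + 1440*I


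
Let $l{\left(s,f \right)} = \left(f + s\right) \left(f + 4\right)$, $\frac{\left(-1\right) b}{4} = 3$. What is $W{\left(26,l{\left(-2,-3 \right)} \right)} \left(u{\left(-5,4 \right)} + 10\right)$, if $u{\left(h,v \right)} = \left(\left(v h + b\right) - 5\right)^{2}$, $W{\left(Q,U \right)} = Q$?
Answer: $35854$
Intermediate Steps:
$b = -12$ ($b = \left(-4\right) 3 = -12$)
$l{\left(s,f \right)} = \left(4 + f\right) \left(f + s\right)$ ($l{\left(s,f \right)} = \left(f + s\right) \left(4 + f\right) = \left(4 + f\right) \left(f + s\right)$)
$u{\left(h,v \right)} = \left(-17 + h v\right)^{2}$ ($u{\left(h,v \right)} = \left(\left(v h - 12\right) - 5\right)^{2} = \left(\left(h v - 12\right) - 5\right)^{2} = \left(\left(-12 + h v\right) - 5\right)^{2} = \left(-17 + h v\right)^{2}$)
$W{\left(26,l{\left(-2,-3 \right)} \right)} \left(u{\left(-5,4 \right)} + 10\right) = 26 \left(\left(-17 - 20\right)^{2} + 10\right) = 26 \left(\left(-37\right)^{2} + 10\right) = 26 \left(1369 + 10\right) = 26 \cdot 1379 = 35854$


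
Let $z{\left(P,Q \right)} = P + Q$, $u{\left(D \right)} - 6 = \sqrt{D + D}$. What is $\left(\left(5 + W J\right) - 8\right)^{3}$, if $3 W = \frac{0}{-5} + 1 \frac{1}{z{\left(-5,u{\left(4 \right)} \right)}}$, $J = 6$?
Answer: $- \frac{14375}{343} + \frac{6476 \sqrt{2}}{343} \approx -15.209$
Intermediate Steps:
$u{\left(D \right)} = 6 + \sqrt{2} \sqrt{D}$ ($u{\left(D \right)} = 6 + \sqrt{D + D} = 6 + \sqrt{2 D} = 6 + \sqrt{2} \sqrt{D}$)
$W = \frac{1}{3 \left(1 + 2 \sqrt{2}\right)}$ ($W = \frac{\frac{0}{-5} + 1 \frac{1}{-5 + \left(6 + \sqrt{2} \sqrt{4}\right)}}{3} = \frac{0 \left(- \frac{1}{5}\right) + 1 \frac{1}{-5 + \left(6 + \sqrt{2} \cdot 2\right)}}{3} = \frac{0 + 1 \frac{1}{-5 + \left(6 + 2 \sqrt{2}\right)}}{3} = \frac{0 + 1 \frac{1}{1 + 2 \sqrt{2}}}{3} = \frac{0 + \frac{1}{1 + 2 \sqrt{2}}}{3} = \frac{1}{3 \left(1 + 2 \sqrt{2}\right)} \approx 0.087068$)
$\left(\left(5 + W J\right) - 8\right)^{3} = \left(\left(5 + \left(- \frac{1}{21} + \frac{2 \sqrt{2}}{21}\right) 6\right) - 8\right)^{3} = \left(\left(5 - \left(\frac{2}{7} - \frac{4 \sqrt{2}}{7}\right)\right) - 8\right)^{3} = \left(\left(\frac{33}{7} + \frac{4 \sqrt{2}}{7}\right) - 8\right)^{3} = \left(- \frac{23}{7} + \frac{4 \sqrt{2}}{7}\right)^{3}$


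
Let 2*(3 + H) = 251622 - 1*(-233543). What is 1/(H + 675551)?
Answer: 2/1836261 ≈ 1.0892e-6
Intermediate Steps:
H = 485159/2 (H = -3 + (251622 - 1*(-233543))/2 = -3 + (251622 + 233543)/2 = -3 + (½)*485165 = -3 + 485165/2 = 485159/2 ≈ 2.4258e+5)
1/(H + 675551) = 1/(485159/2 + 675551) = 1/(1836261/2) = 2/1836261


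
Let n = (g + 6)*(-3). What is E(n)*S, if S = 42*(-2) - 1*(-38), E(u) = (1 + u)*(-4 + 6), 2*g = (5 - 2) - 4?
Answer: 1426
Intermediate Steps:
g = -1/2 (g = ((5 - 2) - 4)/2 = (3 - 4)/2 = (1/2)*(-1) = -1/2 ≈ -0.50000)
n = -33/2 (n = (-1/2 + 6)*(-3) = (11/2)*(-3) = -33/2 ≈ -16.500)
E(u) = 2 + 2*u (E(u) = (1 + u)*2 = 2 + 2*u)
S = -46 (S = -84 + 38 = -46)
E(n)*S = (2 + 2*(-33/2))*(-46) = (2 - 33)*(-46) = -31*(-46) = 1426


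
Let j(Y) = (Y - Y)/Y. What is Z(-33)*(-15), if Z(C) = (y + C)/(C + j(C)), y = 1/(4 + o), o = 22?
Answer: -4285/286 ≈ -14.983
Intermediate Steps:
y = 1/26 (y = 1/(4 + 22) = 1/26 ≈ 0.038462)
j(Y) = 0 (j(Y) = 0/Y = 0)
Z(C) = (1/26 + C)/C (Z(C) = (1/26 + C)/(C + 0) = (1/26 + C)/C)
Z(-33)*(-15) = ((1/26 - 33)/(-33))*(-15) = -1/33*(-857/26)*(-15) = (857/858)*(-15) = -4285/286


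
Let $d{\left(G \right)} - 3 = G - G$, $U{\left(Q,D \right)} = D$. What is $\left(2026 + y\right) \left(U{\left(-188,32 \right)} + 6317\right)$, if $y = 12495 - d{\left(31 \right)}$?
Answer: $92174782$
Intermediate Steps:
$d{\left(G \right)} = 3$ ($d{\left(G \right)} = 3 + \left(G - G\right) = 3 + 0 = 3$)
$y = 12492$ ($y = 12495 - 3 = 12492$)
$\left(2026 + y\right) \left(U{\left(-188,32 \right)} + 6317\right) = \left(2026 + 12492\right) \left(32 + 6317\right) = 14518 \cdot 6349 = 92174782$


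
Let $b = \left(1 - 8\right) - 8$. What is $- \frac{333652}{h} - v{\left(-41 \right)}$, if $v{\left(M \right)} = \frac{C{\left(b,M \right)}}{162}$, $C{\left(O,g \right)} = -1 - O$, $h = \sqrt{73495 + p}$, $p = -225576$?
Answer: $- \frac{7}{81} + \frac{333652 i \sqrt{152081}}{152081} \approx -0.08642 + 855.57 i$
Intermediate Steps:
$h = i \sqrt{152081}$ ($h = \sqrt{73495 - 225576} = \sqrt{-152081} = i \sqrt{152081} \approx 389.98 i$)
$b = -15$ ($b = -7 - 8 = -15$)
$v{\left(M \right)} = \frac{7}{81}$ ($v{\left(M \right)} = \frac{-1 - -15}{162} = \left(-1 + 15\right) \frac{1}{162} = 14 \cdot \frac{1}{162} = \frac{7}{81}$)
$- \frac{333652}{h} - v{\left(-41 \right)} = - \frac{333652}{i \sqrt{152081}} - \frac{7}{81} = - 333652 \left(- \frac{i \sqrt{152081}}{152081}\right) - \frac{7}{81} = \frac{333652 i \sqrt{152081}}{152081} - \frac{7}{81} = - \frac{7}{81} + \frac{333652 i \sqrt{152081}}{152081}$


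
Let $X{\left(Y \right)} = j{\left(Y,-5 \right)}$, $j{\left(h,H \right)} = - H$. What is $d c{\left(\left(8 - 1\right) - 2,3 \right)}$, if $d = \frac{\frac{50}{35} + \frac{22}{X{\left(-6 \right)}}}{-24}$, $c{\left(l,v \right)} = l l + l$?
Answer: $- \frac{51}{7} \approx -7.2857$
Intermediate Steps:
$c{\left(l,v \right)} = l + l^{2}$ ($c{\left(l,v \right)} = l^{2} + l = l + l^{2}$)
$X{\left(Y \right)} = 5$ ($X{\left(Y \right)} = \left(-1\right) \left(-5\right) = 5$)
$d = - \frac{17}{70}$ ($d = \frac{\frac{50}{35} + \frac{22}{5}}{-24} = \left(50 \cdot \frac{1}{35} + 22 \cdot \frac{1}{5}\right) \left(- \frac{1}{24}\right) = \left(\frac{10}{7} + \frac{22}{5}\right) \left(- \frac{1}{24}\right) = \frac{204}{35} \left(- \frac{1}{24}\right) = - \frac{17}{70} \approx -0.24286$)
$d c{\left(\left(8 - 1\right) - 2,3 \right)} = - \frac{17 \left(\left(8 - 1\right) - 2\right) \left(1 + \left(\left(8 - 1\right) - 2\right)\right)}{70} = - \frac{17 \left(7 - 2\right) \left(1 + \left(7 - 2\right)\right)}{70} = - \frac{17 \cdot 5 \left(1 + 5\right)}{70} = - \frac{17 \cdot 5 \cdot 6}{70} = \left(- \frac{17}{70}\right) 30 = - \frac{51}{7}$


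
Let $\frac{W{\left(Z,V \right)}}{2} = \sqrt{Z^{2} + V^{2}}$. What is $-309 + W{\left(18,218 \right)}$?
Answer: $-309 + 4 \sqrt{11962} \approx 128.48$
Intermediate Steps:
$W{\left(Z,V \right)} = 2 \sqrt{V^{2} + Z^{2}}$ ($W{\left(Z,V \right)} = 2 \sqrt{Z^{2} + V^{2}} = 2 \sqrt{V^{2} + Z^{2}}$)
$-309 + W{\left(18,218 \right)} = -309 + 2 \sqrt{218^{2} + 18^{2}} = -309 + 2 \sqrt{47524 + 324} = -309 + 2 \sqrt{47848} = -309 + 2 \cdot 2 \sqrt{11962} = -309 + 4 \sqrt{11962}$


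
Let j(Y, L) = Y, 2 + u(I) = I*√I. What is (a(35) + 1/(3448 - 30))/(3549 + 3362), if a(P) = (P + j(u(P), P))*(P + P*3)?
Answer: 15791161/23621798 + 4900*√35/6911 ≈ 4.8631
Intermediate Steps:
u(I) = -2 + I^(3/2) (u(I) = -2 + I*√I = -2 + I^(3/2))
a(P) = 4*P*(-2 + P + P^(3/2)) (a(P) = (P + (-2 + P^(3/2)))*(P + P*3) = (-2 + P + P^(3/2))*(P + 3*P) = (-2 + P + P^(3/2))*(4*P) = 4*P*(-2 + P + P^(3/2)))
(a(35) + 1/(3448 - 30))/(3549 + 3362) = (4*35*(-2 + 35 + 35^(3/2)) + 1/(3448 - 30))/(3549 + 3362) = (4*35*(-2 + 35 + 35*√35) + 1/3418)/6911 = (4*35*(33 + 35*√35) + 1/3418)*(1/6911) = ((4620 + 4900*√35) + 1/3418)*(1/6911) = (15791161/3418 + 4900*√35)*(1/6911) = 15791161/23621798 + 4900*√35/6911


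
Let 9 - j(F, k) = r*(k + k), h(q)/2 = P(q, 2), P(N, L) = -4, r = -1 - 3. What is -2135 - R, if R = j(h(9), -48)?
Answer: -1760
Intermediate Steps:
r = -4
h(q) = -8 (h(q) = 2*(-4) = -8)
j(F, k) = 9 + 8*k (j(F, k) = 9 - (-4)*(k + k) = 9 - (-4)*2*k = 9 - (-8)*k = 9 + 8*k)
R = -375 (R = 9 + 8*(-48) = 9 - 384 = -375)
-2135 - R = -2135 - 1*(-375) = -2135 + 375 = -1760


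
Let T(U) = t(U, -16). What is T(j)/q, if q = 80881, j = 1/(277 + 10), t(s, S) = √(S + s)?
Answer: I*√1317617/23212847 ≈ 4.945e-5*I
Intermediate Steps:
j = 1/287 ≈ 0.0034843
T(U) = √(-16 + U)
T(j)/q = √(-16 + 1/287)/80881 = √(-4591/287)*(1/80881) = (I*√1317617/287)*(1/80881) = I*√1317617/23212847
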